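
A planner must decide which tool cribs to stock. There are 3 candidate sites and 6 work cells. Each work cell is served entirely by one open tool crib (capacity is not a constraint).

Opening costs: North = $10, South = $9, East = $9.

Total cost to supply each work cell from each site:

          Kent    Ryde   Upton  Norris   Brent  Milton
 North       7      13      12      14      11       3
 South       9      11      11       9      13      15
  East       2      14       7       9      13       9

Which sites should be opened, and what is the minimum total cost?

Open East only; minimum total cost 63.

For any fixed open set, each work cell goes to its cheapest open site; total = fixed + service.
{East}: Kent→East 2, Ryde→East 14, Upton→East 7, Norris→East 9, Brent→East 13, Milton→East 9. Service 54; fixed 9; total 63.
{North, East}: Kent→East 2, Ryde→North 13, Upton→East 7, Norris→East 9, Brent→North 11, Milton→North 3. Service 45; fixed 19; total 64.
{South, East}: Kent→East 2, Ryde→South 11, Upton→East 7, Norris→South 9, Brent→South 13, Milton→East 9. Service 51; fixed 18; total 69.
{North, South, East}: service 43 + fixed 28 = 71
No other subset beats 63.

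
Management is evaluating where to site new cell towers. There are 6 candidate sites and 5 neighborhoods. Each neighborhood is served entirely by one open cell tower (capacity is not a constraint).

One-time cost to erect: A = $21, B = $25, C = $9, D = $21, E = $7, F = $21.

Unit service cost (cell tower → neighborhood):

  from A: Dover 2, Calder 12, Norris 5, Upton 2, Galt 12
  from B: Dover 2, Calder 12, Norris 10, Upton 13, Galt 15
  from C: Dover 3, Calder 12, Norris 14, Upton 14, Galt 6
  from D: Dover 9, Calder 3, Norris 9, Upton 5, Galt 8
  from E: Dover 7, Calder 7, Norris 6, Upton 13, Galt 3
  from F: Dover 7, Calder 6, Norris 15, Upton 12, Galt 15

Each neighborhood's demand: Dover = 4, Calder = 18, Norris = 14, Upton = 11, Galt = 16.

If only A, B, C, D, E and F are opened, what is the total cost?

Each neighborhood is assigned to its cheapest site among the open ones.
{A, B, C, D, E, F}: Dover→A 2·4=8, Calder→D 3·18=54, Norris→A 5·14=70, Upton→A 2·11=22, Galt→E 3·16=48. Service 202; fixed 104; total 306.

Total cost: 306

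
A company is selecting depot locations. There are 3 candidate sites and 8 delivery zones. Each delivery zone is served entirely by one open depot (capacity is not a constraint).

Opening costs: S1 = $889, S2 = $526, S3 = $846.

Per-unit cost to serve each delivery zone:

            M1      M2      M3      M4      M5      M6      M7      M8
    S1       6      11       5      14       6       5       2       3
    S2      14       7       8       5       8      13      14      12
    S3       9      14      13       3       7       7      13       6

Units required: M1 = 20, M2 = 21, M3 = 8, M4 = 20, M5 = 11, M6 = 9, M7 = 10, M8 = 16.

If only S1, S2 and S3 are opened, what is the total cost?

Total cost: 2807

Each delivery zone is assigned to its cheapest site among the open ones.
{S1, S2, S3}: M1→S1 6·20=120, M2→S2 7·21=147, M3→S1 5·8=40, M4→S3 3·20=60, M5→S1 6·11=66, M6→S1 5·9=45, M7→S1 2·10=20, M8→S1 3·16=48. Service 546; fixed 2261; total 2807.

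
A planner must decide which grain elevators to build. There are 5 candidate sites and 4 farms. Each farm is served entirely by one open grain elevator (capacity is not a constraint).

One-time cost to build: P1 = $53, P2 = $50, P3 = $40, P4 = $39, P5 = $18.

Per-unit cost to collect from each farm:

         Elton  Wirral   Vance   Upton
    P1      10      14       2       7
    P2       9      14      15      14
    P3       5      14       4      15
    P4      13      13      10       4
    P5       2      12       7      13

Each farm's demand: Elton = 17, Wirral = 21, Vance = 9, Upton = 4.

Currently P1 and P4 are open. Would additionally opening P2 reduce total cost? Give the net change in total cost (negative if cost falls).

Current service cost with {P1, P4}: 477.
Adding P2: each farm re-picks its cheapest; new service cost 460, saving 17.
Extra fixed cost: 50. Net change = 50 − 17 = 33.
(Totals: 569 → 602.)

No — net change +33 (cost rises by 33).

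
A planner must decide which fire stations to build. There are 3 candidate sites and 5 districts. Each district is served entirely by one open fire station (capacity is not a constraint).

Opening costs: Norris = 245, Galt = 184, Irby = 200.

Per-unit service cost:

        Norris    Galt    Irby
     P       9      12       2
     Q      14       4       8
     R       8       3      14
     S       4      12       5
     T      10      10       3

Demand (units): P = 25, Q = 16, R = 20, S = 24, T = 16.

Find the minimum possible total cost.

Minimum total cost: 726

For any fixed open set, each district goes to its cheapest open site; total = fixed + service.
{Galt, Irby}: P→Irby 2·25=50, Q→Galt 4·16=64, R→Galt 3·20=60, S→Irby 5·24=120, T→Irby 3·16=48. Service 342; fixed 384; total 726.
{Irby}: service 626 + fixed 200 = 826
{Norris, Irby}: service 482 + fixed 445 = 927
{Norris, Galt, Irby}: P→Irby 2·25=50, Q→Galt 4·16=64, R→Galt 3·20=60, S→Norris 4·24=96, T→Irby 3·16=48. Service 318; fixed 629; total 947.
(All 7 nonempty subsets were checked; Galt and Irby is lowest.)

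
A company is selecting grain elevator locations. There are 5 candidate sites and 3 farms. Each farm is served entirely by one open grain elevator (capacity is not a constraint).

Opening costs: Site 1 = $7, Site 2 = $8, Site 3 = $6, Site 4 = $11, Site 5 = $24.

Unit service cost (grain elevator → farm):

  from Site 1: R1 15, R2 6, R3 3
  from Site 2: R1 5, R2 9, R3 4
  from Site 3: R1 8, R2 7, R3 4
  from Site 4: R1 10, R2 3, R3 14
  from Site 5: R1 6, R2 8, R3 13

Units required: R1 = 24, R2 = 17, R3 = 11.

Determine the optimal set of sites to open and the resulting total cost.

For any fixed open set, each farm goes to its cheapest open site; total = fixed + service.
{Site 1, Site 2, Site 4}: R1→Site 2 5·24=120, R2→Site 4 3·17=51, R3→Site 1 3·11=33. Service 204; fixed 26; total 230.
{Site 2, Site 4}: service 215 + fixed 19 = 234
{Site 1, Site 2, Site 3, Site 4}: R1→Site 2 5·24=120, R2→Site 4 3·17=51, R3→Site 1 3·11=33. Service 204; fixed 32; total 236.
{Site 1, Site 2, Site 3, Site 4, Site 5}: R1→Site 2 5·24=120, R2→Site 4 3·17=51, R3→Site 1 3·11=33. Service 204; fixed 56; total 260.
No other subset beats 230.

Open Site 1, Site 2 and Site 4; minimum total cost 230.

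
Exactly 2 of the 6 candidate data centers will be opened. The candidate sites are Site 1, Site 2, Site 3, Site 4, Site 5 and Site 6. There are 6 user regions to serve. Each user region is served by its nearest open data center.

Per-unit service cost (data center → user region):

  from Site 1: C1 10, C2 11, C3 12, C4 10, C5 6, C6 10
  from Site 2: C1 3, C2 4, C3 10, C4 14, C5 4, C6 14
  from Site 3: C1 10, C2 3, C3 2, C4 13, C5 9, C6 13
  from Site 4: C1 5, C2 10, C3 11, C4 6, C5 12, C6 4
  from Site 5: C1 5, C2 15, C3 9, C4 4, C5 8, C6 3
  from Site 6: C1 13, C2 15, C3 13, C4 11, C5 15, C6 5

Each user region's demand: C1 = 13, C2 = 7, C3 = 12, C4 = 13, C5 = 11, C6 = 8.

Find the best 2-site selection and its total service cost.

Choose Site 3 and Site 5; total service cost 274.

With exactly 2 open, each user region uses its cheapest among the chosen.
{Site 3, Site 5}: C1→Site 5 5·13=65, C2→Site 3 3·7=21, C3→Site 3 2·12=24, C4→Site 5 4·13=52, C5→Site 5 8·11=88, C6→Site 5 3·8=24. Service cost 274.
{Site 2, Site 5}: service cost 295
{Site 3, Site 4}: service cost 319
Among all 15 size-2 choices, {Site 3, Site 5} is lowest.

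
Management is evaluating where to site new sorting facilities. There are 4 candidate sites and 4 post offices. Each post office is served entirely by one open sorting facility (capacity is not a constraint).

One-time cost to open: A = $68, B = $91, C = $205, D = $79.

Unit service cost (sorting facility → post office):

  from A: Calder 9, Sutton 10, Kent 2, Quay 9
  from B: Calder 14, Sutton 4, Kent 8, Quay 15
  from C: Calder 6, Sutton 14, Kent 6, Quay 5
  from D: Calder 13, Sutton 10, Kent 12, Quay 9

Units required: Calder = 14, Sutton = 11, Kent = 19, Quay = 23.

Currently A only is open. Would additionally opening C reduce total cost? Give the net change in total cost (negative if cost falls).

Current service cost with {A}: 481.
Adding C: each post office re-picks its cheapest; new service cost 347, saving 134.
Extra fixed cost: 205. Net change = 205 − 134 = 71.
(Totals: 549 → 620.)

No — net change +71 (cost rises by 71).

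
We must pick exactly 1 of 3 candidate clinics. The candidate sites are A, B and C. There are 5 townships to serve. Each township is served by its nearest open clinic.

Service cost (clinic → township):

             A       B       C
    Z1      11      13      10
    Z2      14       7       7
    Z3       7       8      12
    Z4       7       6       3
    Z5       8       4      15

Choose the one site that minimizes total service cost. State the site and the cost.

With exactly 1 open, each township uses its cheapest among the chosen.
{B}: Z1→B 13, Z2→B 7, Z3→B 8, Z4→B 6, Z5→B 4. Service cost 38.
{A}: service cost 47
{C}: service cost 47
Among all 3 size-1 choices, {B} is lowest.

Choose B only; total service cost 38.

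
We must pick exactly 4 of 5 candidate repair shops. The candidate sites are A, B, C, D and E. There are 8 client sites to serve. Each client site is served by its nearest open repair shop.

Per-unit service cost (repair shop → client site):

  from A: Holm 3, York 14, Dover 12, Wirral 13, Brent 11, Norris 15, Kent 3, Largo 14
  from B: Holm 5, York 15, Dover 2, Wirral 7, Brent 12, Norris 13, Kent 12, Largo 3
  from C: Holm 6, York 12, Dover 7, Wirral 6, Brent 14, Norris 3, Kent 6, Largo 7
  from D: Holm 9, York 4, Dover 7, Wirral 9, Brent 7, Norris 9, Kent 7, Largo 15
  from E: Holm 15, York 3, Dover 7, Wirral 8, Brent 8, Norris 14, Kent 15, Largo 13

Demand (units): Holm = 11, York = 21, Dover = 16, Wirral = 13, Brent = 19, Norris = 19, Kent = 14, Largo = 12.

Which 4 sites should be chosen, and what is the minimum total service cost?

Choose A, B, C and E; total service cost 493.

With exactly 4 open, each client site uses its cheapest among the chosen.
{A, B, C, E}: Holm→A 3·11=33, York→E 3·21=63, Dover→B 2·16=32, Wirral→C 6·13=78, Brent→E 8·19=152, Norris→C 3·19=57, Kent→A 3·14=42, Largo→B 3·12=36. Service cost 493.
{A, B, C, D}: service cost 495
{B, C, D, E}: service cost 538
Among all 5 size-4 choices, {A, B, C, E} is lowest.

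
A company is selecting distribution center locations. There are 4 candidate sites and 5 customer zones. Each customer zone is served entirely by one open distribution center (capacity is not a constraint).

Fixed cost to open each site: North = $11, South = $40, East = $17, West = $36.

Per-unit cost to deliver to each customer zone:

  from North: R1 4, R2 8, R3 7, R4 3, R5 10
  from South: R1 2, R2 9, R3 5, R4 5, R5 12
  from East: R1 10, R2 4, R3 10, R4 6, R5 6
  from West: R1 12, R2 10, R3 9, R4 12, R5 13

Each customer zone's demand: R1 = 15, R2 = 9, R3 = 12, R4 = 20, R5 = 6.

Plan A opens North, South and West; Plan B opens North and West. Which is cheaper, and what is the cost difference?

Plan A: {North, South, West}: R1→South 2·15=30, R2→North 8·9=72, R3→South 5·12=60, R4→North 3·20=60, R5→North 10·6=60. Service 282; fixed 87; total 369.
Plan B: {North, West}: R1→North 4·15=60, R2→North 8·9=72, R3→North 7·12=84, R4→North 3·20=60, R5→North 10·6=60. Service 336; fixed 47; total 383.
Difference: |369 − 383| = 14.

Plan A is cheaper by 14.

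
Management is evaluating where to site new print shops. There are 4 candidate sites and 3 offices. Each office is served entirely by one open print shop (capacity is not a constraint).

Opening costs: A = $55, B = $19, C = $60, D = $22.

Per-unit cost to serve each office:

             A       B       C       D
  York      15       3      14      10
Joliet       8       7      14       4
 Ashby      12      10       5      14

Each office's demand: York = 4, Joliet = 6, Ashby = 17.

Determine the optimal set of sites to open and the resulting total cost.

For any fixed open set, each office goes to its cheapest open site; total = fixed + service.
{B, C}: York→B 3·4=12, Joliet→B 7·6=42, Ashby→C 5·17=85. Service 139; fixed 79; total 218.
{B, C, D}: York→B 3·4=12, Joliet→D 4·6=24, Ashby→C 5·17=85. Service 121; fixed 101; total 222.
{C, D}: York→D 10·4=40, Joliet→D 4·6=24, Ashby→C 5·17=85. Service 149; fixed 82; total 231.
{A, B, C, D}: York→B 3·4=12, Joliet→D 4·6=24, Ashby→C 5·17=85. Service 121; fixed 156; total 277.
(All 15 nonempty subsets were checked; B and C is lowest.)

Open B and C; minimum total cost 218.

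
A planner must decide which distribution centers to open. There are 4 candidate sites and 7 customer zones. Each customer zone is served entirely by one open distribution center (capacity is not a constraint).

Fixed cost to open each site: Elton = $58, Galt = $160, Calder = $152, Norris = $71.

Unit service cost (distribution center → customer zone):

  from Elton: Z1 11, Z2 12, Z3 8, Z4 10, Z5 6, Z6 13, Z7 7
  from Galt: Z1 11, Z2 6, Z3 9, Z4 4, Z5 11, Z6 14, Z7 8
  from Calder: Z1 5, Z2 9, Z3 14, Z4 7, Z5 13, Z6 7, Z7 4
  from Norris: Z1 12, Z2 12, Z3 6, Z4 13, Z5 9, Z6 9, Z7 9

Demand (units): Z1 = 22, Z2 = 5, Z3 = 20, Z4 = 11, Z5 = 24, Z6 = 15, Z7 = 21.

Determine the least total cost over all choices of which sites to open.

For any fixed open set, each customer zone goes to its cheapest open site; total = fixed + service.
{Elton, Calder}: Z1→Calder 5·22=110, Z2→Calder 9·5=45, Z3→Elton 8·20=160, Z4→Calder 7·11=77, Z5→Elton 6·24=144, Z6→Calder 7·15=105, Z7→Calder 4·21=84. Service 725; fixed 210; total 935.
{Elton, Calder, Norris}: Z1→Calder 5·22=110, Z2→Calder 9·5=45, Z3→Norris 6·20=120, Z4→Calder 7·11=77, Z5→Elton 6·24=144, Z6→Calder 7·15=105, Z7→Calder 4·21=84. Service 685; fixed 281; total 966.
{Calder, Norris}: service 757 + fixed 223 = 980
{Elton, Galt, Calder, Norris}: service 637 + fixed 441 = 1078
No other subset beats 935.

Minimum total cost: 935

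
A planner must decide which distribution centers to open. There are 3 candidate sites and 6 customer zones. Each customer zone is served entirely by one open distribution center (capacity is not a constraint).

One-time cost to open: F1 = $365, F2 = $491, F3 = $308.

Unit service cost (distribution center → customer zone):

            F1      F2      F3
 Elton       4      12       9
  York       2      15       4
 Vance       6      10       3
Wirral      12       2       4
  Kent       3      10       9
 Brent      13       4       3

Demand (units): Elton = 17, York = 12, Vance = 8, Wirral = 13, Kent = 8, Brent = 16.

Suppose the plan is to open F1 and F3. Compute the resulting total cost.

Total cost: 913

Each customer zone is assigned to its cheapest site among the open ones.
{F1, F3}: Elton→F1 4·17=68, York→F1 2·12=24, Vance→F3 3·8=24, Wirral→F3 4·13=52, Kent→F1 3·8=24, Brent→F3 3·16=48. Service 240; fixed 673; total 913.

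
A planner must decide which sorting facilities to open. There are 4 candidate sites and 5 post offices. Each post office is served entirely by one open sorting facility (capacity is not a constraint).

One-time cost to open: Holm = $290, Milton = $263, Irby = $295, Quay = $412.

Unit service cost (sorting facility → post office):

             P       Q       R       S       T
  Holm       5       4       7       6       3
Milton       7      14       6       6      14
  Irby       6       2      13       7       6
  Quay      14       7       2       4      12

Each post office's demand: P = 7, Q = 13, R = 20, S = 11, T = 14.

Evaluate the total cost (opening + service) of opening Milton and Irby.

Each post office is assigned to its cheapest site among the open ones.
{Milton, Irby}: P→Irby 6·7=42, Q→Irby 2·13=26, R→Milton 6·20=120, S→Milton 6·11=66, T→Irby 6·14=84. Service 338; fixed 558; total 896.

Total cost: 896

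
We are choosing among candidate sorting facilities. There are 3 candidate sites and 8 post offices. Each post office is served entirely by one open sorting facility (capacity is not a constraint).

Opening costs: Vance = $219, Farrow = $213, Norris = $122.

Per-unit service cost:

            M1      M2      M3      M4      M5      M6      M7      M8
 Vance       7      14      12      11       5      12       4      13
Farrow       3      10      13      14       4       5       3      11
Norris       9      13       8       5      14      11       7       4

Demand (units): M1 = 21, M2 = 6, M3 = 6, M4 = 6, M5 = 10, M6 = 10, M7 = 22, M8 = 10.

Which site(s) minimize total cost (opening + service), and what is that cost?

Open Farrow and Norris; minimum total cost 732.

For any fixed open set, each post office goes to its cheapest open site; total = fixed + service.
{Farrow, Norris}: M1→Farrow 3·21=63, M2→Farrow 10·6=60, M3→Norris 8·6=48, M4→Norris 5·6=30, M5→Farrow 4·10=40, M6→Farrow 5·10=50, M7→Farrow 3·22=66, M8→Norris 4·10=40. Service 397; fixed 335; total 732.
{Farrow}: M1→Farrow 3·21=63, M2→Farrow 10·6=60, M3→Farrow 13·6=78, M4→Farrow 14·6=84, M5→Farrow 4·10=40, M6→Farrow 5·10=50, M7→Farrow 3·22=66, M8→Farrow 11·10=110. Service 551; fixed 213; total 764.
{Norris}: service 789 + fixed 122 = 911
{Vance, Farrow, Norris}: M1→Farrow 3·21=63, M2→Farrow 10·6=60, M3→Norris 8·6=48, M4→Norris 5·6=30, M5→Farrow 4·10=40, M6→Farrow 5·10=50, M7→Farrow 3·22=66, M8→Norris 4·10=40. Service 397; fixed 554; total 951.
No other subset beats 732.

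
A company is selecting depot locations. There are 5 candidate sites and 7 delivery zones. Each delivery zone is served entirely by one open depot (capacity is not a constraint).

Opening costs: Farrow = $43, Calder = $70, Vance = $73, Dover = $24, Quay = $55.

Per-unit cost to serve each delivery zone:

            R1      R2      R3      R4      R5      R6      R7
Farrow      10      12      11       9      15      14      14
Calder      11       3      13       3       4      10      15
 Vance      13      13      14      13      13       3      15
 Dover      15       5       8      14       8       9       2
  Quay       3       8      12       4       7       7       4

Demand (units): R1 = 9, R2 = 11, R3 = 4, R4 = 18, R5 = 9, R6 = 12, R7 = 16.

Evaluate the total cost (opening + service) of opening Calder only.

Each delivery zone is assigned to its cheapest site among the open ones.
{Calder}: R1→Calder 11·9=99, R2→Calder 3·11=33, R3→Calder 13·4=52, R4→Calder 3·18=54, R5→Calder 4·9=36, R6→Calder 10·12=120, R7→Calder 15·16=240. Service 634; fixed 70; total 704.

Total cost: 704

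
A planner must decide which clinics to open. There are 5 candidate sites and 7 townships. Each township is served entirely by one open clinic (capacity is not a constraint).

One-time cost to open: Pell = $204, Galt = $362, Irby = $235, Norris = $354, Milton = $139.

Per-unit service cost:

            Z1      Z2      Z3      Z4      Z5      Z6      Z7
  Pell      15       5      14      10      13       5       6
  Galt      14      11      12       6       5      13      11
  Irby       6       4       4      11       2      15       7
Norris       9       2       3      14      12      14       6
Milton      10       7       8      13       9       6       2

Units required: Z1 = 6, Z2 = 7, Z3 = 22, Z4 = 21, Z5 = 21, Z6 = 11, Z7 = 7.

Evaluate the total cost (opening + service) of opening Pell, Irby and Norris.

Total cost: 1258

Each township is assigned to its cheapest site among the open ones.
{Pell, Irby, Norris}: Z1→Irby 6·6=36, Z2→Norris 2·7=14, Z3→Norris 3·22=66, Z4→Pell 10·21=210, Z5→Irby 2·21=42, Z6→Pell 5·11=55, Z7→Pell 6·7=42. Service 465; fixed 793; total 1258.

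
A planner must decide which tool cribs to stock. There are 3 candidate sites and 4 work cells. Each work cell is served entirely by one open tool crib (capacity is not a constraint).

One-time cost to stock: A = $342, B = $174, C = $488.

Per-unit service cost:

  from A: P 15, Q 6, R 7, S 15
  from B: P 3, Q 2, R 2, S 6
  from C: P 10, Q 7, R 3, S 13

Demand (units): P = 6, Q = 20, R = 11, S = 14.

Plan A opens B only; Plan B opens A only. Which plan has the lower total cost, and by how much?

Plan A: {B}: P→B 3·6=18, Q→B 2·20=40, R→B 2·11=22, S→B 6·14=84. Service 164; fixed 174; total 338.
Plan B: {A}: P→A 15·6=90, Q→A 6·20=120, R→A 7·11=77, S→A 15·14=210. Service 497; fixed 342; total 839.
Difference: |338 − 839| = 501.

Plan A is cheaper by 501.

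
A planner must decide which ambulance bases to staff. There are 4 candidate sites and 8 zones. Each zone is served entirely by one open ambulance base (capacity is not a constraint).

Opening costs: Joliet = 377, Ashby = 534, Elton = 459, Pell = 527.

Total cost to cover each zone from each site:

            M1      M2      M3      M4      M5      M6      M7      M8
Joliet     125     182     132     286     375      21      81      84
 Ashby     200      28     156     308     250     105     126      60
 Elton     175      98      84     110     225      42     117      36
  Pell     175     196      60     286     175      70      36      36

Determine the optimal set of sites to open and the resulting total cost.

Open Elton only; minimum total cost 1346.

For any fixed open set, each zone goes to its cheapest open site; total = fixed + service.
{Elton}: M1→Elton 175, M2→Elton 98, M3→Elton 84, M4→Elton 110, M5→Elton 225, M6→Elton 42, M7→Elton 117, M8→Elton 36. Service 887; fixed 459; total 1346.
{Pell}: service 1034 + fixed 527 = 1561
{Joliet, Elton}: service 780 + fixed 836 = 1616
{Joliet, Ashby, Elton, Pell}: M1→Joliet 125, M2→Ashby 28, M3→Pell 60, M4→Elton 110, M5→Pell 175, M6→Joliet 21, M7→Pell 36, M8→Elton 36. Service 591; fixed 1897; total 2488.
No other subset beats 1346.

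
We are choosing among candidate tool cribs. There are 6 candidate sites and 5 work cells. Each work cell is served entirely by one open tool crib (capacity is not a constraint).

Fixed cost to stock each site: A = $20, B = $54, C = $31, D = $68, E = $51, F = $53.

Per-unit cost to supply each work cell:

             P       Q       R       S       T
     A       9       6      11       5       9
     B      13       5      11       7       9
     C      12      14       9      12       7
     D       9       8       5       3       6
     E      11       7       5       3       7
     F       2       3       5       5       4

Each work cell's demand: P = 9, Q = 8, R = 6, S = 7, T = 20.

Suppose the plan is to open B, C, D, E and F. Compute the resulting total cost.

Each work cell is assigned to its cheapest site among the open ones.
{B, C, D, E, F}: P→F 2·9=18, Q→F 3·8=24, R→D 5·6=30, S→D 3·7=21, T→F 4·20=80. Service 173; fixed 257; total 430.

Total cost: 430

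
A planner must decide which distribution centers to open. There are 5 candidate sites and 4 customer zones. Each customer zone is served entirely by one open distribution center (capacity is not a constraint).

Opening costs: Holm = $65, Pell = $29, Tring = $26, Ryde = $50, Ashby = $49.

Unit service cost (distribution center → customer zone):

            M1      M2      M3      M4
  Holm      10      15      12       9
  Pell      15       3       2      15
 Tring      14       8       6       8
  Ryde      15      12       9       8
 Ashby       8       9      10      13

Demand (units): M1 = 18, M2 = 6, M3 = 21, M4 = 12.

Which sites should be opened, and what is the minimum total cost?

For any fixed open set, each customer zone goes to its cheapest open site; total = fixed + service.
{Pell, Tring, Ashby}: M1→Ashby 8·18=144, M2→Pell 3·6=18, M3→Pell 2·21=42, M4→Tring 8·12=96. Service 300; fixed 104; total 404.
{Pell, Ryde, Ashby}: service 300 + fixed 128 = 428
{Pell, Ashby}: M1→Ashby 8·18=144, M2→Pell 3·6=18, M3→Pell 2·21=42, M4→Ashby 13·12=156. Service 360; fixed 78; total 438.
{Holm, Pell, Tring, Ryde, Ashby}: service 300 + fixed 219 = 519
No other subset beats 404.

Open Pell, Tring and Ashby; minimum total cost 404.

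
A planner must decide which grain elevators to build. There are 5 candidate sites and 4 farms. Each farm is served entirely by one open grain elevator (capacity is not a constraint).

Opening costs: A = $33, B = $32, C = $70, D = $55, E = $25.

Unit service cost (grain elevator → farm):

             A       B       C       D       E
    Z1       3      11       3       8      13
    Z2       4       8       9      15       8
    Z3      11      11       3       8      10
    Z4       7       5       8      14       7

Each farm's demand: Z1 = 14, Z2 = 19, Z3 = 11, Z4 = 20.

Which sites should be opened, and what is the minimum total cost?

For any fixed open set, each farm goes to its cheapest open site; total = fixed + service.
{A, B, C}: Z1→A 3·14=42, Z2→A 4·19=76, Z3→C 3·11=33, Z4→B 5·20=100. Service 251; fixed 135; total 386.
{A, C}: service 291 + fixed 103 = 394
{A, B}: service 339 + fixed 65 = 404
{A, B, C, D, E}: service 251 + fixed 215 = 466
No other subset beats 386.

Open A, B and C; minimum total cost 386.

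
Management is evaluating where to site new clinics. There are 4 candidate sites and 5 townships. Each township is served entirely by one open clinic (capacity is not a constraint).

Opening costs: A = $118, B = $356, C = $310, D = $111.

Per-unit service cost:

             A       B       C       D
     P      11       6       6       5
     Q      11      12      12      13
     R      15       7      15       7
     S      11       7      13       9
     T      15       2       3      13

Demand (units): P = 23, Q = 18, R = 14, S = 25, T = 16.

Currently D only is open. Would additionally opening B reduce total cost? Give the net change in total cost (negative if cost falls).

No — net change +112 (cost rises by 112).

Current service cost with {D}: 880.
Adding B: each township re-picks its cheapest; new service cost 636, saving 244.
Extra fixed cost: 356. Net change = 356 − 244 = 112.
(Totals: 991 → 1103.)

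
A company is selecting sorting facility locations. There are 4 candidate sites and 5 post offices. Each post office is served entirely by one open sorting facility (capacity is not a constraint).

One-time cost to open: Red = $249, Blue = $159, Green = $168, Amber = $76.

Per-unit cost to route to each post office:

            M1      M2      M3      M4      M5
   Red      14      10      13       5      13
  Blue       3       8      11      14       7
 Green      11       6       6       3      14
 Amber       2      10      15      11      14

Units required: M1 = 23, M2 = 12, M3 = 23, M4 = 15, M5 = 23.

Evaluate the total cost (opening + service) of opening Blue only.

Total cost: 948

Each post office is assigned to its cheapest site among the open ones.
{Blue}: M1→Blue 3·23=69, M2→Blue 8·12=96, M3→Blue 11·23=253, M4→Blue 14·15=210, M5→Blue 7·23=161. Service 789; fixed 159; total 948.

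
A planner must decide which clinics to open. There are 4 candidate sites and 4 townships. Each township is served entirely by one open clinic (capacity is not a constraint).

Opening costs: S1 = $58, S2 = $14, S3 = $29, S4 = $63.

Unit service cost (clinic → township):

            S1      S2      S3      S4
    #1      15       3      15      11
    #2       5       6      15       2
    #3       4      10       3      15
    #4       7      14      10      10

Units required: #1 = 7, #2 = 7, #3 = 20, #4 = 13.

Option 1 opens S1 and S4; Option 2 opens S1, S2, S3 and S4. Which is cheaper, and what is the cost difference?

Option 1: {S1, S4}: #1→S4 11·7=77, #2→S4 2·7=14, #3→S1 4·20=80, #4→S1 7·13=91. Service 262; fixed 121; total 383.
Option 2: {S1, S2, S3, S4}: #1→S2 3·7=21, #2→S4 2·7=14, #3→S3 3·20=60, #4→S1 7·13=91. Service 186; fixed 164; total 350.
Difference: |383 − 350| = 33.

Option 2 is cheaper by 33.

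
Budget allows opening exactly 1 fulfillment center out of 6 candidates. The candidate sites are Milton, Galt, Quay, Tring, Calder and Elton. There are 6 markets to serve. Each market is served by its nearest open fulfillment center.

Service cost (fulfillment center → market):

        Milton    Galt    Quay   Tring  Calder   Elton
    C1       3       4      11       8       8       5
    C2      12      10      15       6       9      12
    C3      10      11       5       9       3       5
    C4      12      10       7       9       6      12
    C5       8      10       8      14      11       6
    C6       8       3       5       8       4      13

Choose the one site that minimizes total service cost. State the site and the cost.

With exactly 1 open, each market uses its cheapest among the chosen.
{Calder}: C1→Calder 8, C2→Calder 9, C3→Calder 3, C4→Calder 6, C5→Calder 11, C6→Calder 4. Service cost 41.
{Galt}: service cost 48
{Quay}: service cost 51
Among all 6 size-1 choices, {Calder} is lowest.

Choose Calder only; total service cost 41.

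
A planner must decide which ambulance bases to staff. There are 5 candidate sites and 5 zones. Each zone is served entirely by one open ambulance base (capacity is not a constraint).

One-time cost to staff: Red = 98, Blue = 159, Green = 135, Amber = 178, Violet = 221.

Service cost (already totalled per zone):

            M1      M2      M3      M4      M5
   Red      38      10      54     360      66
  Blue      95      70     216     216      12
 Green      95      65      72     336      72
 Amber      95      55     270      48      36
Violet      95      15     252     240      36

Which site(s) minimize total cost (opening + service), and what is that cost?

For any fixed open set, each zone goes to its cheapest open site; total = fixed + service.
{Red, Amber}: M1→Red 38, M2→Red 10, M3→Red 54, M4→Amber 48, M5→Amber 36. Service 186; fixed 276; total 462.
{Red, Blue}: service 330 + fixed 257 = 587
{Red, Blue, Amber}: service 162 + fixed 435 = 597
{Red, Blue, Green, Amber, Violet}: service 162 + fixed 791 = 953
No other subset beats 462.

Open Red and Amber; minimum total cost 462.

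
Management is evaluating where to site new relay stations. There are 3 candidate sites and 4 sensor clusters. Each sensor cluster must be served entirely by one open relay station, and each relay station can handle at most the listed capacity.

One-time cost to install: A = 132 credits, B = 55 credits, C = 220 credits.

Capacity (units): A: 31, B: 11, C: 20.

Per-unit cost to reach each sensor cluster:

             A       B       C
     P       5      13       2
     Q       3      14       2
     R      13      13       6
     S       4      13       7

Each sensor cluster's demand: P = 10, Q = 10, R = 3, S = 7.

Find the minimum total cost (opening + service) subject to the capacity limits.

Open {A}: P→A 5·10=50, Q→A 3·10=30, R→A 13·3=39, S→A 4·7=28.
Loads: A carries 30/31. Service 147; fixed 132; total 279.
Next best feasible plan costs 334.

Minimum total cost: 279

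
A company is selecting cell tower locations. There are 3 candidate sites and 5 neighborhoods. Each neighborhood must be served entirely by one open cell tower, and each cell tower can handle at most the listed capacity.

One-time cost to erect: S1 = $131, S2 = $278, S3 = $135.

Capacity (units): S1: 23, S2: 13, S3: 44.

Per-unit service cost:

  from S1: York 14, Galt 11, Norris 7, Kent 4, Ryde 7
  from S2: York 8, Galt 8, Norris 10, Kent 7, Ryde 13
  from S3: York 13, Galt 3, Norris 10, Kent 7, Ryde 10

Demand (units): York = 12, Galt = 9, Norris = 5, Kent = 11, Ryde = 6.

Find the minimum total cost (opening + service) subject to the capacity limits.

Open {S3}: York→S3 13·12=156, Galt→S3 3·9=27, Norris→S3 10·5=50, Kent→S3 7·11=77, Ryde→S3 10·6=60.
Loads: S3 carries 43/44. Service 370; fixed 135; total 505.
Next best feasible plan costs 570.

Minimum total cost: 505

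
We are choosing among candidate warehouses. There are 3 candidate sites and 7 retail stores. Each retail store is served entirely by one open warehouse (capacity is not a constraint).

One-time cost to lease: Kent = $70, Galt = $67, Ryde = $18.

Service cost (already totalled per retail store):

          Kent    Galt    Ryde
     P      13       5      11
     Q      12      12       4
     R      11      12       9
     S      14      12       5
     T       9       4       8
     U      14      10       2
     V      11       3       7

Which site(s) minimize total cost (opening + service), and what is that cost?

Open Ryde only; minimum total cost 64.

For any fixed open set, each retail store goes to its cheapest open site; total = fixed + service.
{Ryde}: P→Ryde 11, Q→Ryde 4, R→Ryde 9, S→Ryde 5, T→Ryde 8, U→Ryde 2, V→Ryde 7. Service 46; fixed 18; total 64.
{Galt, Ryde}: service 32 + fixed 85 = 117
{Galt}: P→Galt 5, Q→Galt 12, R→Galt 12, S→Galt 12, T→Galt 4, U→Galt 10, V→Galt 3. Service 58; fixed 67; total 125.
{Kent, Galt, Ryde}: service 32 + fixed 155 = 187
No other subset beats 64.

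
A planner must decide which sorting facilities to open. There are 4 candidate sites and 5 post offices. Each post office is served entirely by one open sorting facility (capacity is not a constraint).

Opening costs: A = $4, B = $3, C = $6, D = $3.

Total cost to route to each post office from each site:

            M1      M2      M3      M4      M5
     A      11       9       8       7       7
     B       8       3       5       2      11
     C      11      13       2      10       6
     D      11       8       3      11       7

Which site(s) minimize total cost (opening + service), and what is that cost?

For any fixed open set, each post office goes to its cheapest open site; total = fixed + service.
{B, D}: M1→B 8, M2→B 3, M3→D 3, M4→B 2, M5→D 7. Service 23; fixed 6; total 29.
{B, C}: M1→B 8, M2→B 3, M3→C 2, M4→B 2, M5→C 6. Service 21; fixed 9; total 30.
{A, B}: service 25 + fixed 7 = 32
{A, B, C, D}: service 21 + fixed 16 = 37
No other subset beats 29.

Open B and D; minimum total cost 29.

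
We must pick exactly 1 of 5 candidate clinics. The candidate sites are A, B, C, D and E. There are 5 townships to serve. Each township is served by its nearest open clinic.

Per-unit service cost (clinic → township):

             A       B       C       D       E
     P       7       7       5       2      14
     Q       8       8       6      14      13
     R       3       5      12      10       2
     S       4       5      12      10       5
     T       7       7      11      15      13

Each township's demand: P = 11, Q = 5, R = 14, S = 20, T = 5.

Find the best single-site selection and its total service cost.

With exactly 1 open, each township uses its cheapest among the chosen.
{A}: P→A 7·11=77, Q→A 8·5=40, R→A 3·14=42, S→A 4·20=80, T→A 7·5=35. Service cost 274.
{B}: service cost 322
{E}: service cost 412
Among all 5 size-1 choices, {A} is lowest.

Choose A only; total service cost 274.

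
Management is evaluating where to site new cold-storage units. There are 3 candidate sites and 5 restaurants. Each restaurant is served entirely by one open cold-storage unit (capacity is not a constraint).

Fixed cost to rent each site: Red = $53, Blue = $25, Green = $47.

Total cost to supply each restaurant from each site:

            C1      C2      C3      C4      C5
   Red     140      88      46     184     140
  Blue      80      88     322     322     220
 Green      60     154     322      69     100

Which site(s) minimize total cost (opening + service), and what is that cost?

Open Red and Green; minimum total cost 463.

For any fixed open set, each restaurant goes to its cheapest open site; total = fixed + service.
{Red, Green}: C1→Green 60, C2→Red 88, C3→Red 46, C4→Green 69, C5→Green 100. Service 363; fixed 100; total 463.
{Red, Blue, Green}: C1→Green 60, C2→Red 88, C3→Red 46, C4→Green 69, C5→Green 100. Service 363; fixed 125; total 488.
{Red, Blue}: C1→Blue 80, C2→Red 88, C3→Red 46, C4→Red 184, C5→Red 140. Service 538; fixed 78; total 616.
{Blue}: C1→Blue 80, C2→Blue 88, C3→Blue 322, C4→Blue 322, C5→Blue 220. Service 1032; fixed 25; total 1057.
(All 7 nonempty subsets were checked; Red and Green is lowest.)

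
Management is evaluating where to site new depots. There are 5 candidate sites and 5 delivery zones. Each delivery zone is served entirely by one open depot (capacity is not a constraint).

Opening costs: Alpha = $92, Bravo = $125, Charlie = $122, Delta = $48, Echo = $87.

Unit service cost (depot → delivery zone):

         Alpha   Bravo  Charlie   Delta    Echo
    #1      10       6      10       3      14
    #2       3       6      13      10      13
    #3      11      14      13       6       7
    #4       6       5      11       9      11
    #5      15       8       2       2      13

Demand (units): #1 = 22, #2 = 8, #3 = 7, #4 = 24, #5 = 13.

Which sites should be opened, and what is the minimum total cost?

For any fixed open set, each delivery zone goes to its cheapest open site; total = fixed + service.
{Alpha, Delta}: #1→Delta 3·22=66, #2→Alpha 3·8=24, #3→Delta 6·7=42, #4→Alpha 6·24=144, #5→Delta 2·13=26. Service 302; fixed 140; total 442.
{Bravo, Delta}: service 302 + fixed 173 = 475
{Delta}: #1→Delta 3·22=66, #2→Delta 10·8=80, #3→Delta 6·7=42, #4→Delta 9·24=216, #5→Delta 2·13=26. Service 430; fixed 48; total 478.
{Alpha, Bravo, Charlie, Delta, Echo}: service 278 + fixed 474 = 752
No other subset beats 442.

Open Alpha and Delta; minimum total cost 442.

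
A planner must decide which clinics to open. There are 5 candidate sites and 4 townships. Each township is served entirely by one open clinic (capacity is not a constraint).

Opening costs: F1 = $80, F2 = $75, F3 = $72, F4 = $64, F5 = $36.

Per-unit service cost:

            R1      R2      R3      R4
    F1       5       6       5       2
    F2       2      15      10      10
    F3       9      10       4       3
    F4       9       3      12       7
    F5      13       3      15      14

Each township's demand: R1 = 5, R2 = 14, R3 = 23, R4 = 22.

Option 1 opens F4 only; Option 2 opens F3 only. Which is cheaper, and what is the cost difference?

Option 2 is cheaper by 166.

Option 1: {F4}: R1→F4 9·5=45, R2→F4 3·14=42, R3→F4 12·23=276, R4→F4 7·22=154. Service 517; fixed 64; total 581.
Option 2: {F3}: R1→F3 9·5=45, R2→F3 10·14=140, R3→F3 4·23=92, R4→F3 3·22=66. Service 343; fixed 72; total 415.
Difference: |581 − 415| = 166.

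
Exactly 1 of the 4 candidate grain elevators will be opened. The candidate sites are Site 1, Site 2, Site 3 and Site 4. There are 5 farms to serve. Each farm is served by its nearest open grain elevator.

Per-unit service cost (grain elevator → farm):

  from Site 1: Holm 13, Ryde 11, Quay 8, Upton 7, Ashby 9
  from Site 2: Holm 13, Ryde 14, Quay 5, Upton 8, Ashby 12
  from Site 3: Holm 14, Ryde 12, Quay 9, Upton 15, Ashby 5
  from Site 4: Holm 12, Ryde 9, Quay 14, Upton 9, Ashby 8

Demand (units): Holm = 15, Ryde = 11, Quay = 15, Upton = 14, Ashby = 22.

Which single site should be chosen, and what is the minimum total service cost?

Choose Site 1 only; total service cost 732.

With exactly 1 open, each farm uses its cheapest among the chosen.
{Site 1}: Holm→Site 1 13·15=195, Ryde→Site 1 11·11=121, Quay→Site 1 8·15=120, Upton→Site 1 7·14=98, Ashby→Site 1 9·22=198. Service cost 732.
{Site 4}: service cost 791
{Site 3}: service cost 797
Among all 4 size-1 choices, {Site 1} is lowest.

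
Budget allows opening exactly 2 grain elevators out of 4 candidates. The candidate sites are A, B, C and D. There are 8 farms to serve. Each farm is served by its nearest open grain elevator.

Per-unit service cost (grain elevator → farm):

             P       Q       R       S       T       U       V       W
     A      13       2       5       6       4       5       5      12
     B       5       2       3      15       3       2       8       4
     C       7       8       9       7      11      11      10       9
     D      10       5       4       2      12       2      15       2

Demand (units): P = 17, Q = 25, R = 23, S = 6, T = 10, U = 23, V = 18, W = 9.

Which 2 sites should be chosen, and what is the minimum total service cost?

Choose A and B; total service cost 442.

With exactly 2 open, each farm uses its cheapest among the chosen.
{A, B}: P→B 5·17=85, Q→A 2·25=50, R→B 3·23=69, S→A 6·6=36, T→B 3·10=30, U→B 2·23=46, V→A 5·18=90, W→B 4·9=36. Service cost 442.
{B, D}: service cost 454
{B, C}: service cost 502
Among all 6 size-2 choices, {A, B} is lowest.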